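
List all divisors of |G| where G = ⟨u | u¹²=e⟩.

|G| = 12 = 2² · 3. By Lagrange's theorem the order of any subgroup divides 12; the divisors of 12 are 1, 2, 3, 4, 6, 12.

Answer: 1, 2, 3, 4, 6, 12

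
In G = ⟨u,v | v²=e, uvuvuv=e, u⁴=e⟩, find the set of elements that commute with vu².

⟨vu²⟩ ⊆ C_G(vu²) since powers of vu² commute with vu²; so |C_G(vu²)| ≥ |⟨vu²⟩| = 4.
By orbit–stabilizer, |C_G(vu²)| = |G| / |conj. class of vu²| = 24 / 6 = 4.
The 4 elements commuting with vu² are {e, u²v, vu², u²vu²v}.

Answer: {e, u²v, vu², u²vu²v}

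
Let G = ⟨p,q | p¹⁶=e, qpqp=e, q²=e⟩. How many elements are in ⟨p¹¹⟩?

|⟨p¹¹⟩| equals the order of p¹¹. Compute successive powers until reaching e:
  (p¹¹)¹ = p¹¹, (p¹¹)² = p⁶, (p¹¹)³ = p, (p¹¹)⁴ = p¹², (p¹¹)⁵ = p⁷, (p¹¹)⁶ = p², (p¹¹)⁷ = p¹³, (p¹¹)⁸ = p⁸, (p¹¹)⁹ = p³, (p¹¹)¹⁰ = p¹⁴, (p¹¹)¹¹ = p⁹, (p¹¹)¹² = p⁴, (p¹¹)¹³ = p¹⁵, (p¹¹)¹⁴ = p¹⁰, (p¹¹)¹⁵ = p⁵, (p¹¹)¹⁶ = e.
The smallest positive k with (p¹¹)ᵏ = e is 16, so |⟨p¹¹⟩| = 16.

Answer: 16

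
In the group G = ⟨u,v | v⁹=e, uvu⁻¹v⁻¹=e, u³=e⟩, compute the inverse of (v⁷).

The order of (v⁷) is 9 (smallest k with (v⁷)ᵏ = e), so (v⁷)⁻¹ = (v⁷)⁸ = v².
Check: (v⁷) · (v²) → (v⁷) · v² = e, giving e as required.

Answer: v²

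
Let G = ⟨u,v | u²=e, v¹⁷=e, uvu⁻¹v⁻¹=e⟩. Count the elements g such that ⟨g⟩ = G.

G is cyclic of order 34. An element generates G iff its order is 34, and a cyclic group of order 34 has exactly φ(34) = 16 such elements.

Answer: 16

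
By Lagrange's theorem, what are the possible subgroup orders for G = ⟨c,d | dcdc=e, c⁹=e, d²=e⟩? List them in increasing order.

|G| = 18 = 2 · 3². By Lagrange's theorem the order of any subgroup divides 18; the divisors of 18 are 1, 2, 3, 6, 9, 18.

Answer: 1, 2, 3, 6, 9, 18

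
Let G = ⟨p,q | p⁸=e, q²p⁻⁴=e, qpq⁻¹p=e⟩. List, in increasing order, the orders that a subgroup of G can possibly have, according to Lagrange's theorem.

|G| = 16 = 2⁴. By Lagrange's theorem the order of any subgroup divides 16; the divisors of 16 are 1, 2, 4, 8, 16.

Answer: 1, 2, 4, 8, 16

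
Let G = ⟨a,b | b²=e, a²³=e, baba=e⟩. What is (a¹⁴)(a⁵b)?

Compute (a¹⁴) · (a⁵b) by multiplying left to right and reducing via the relations at each step:
  (a¹⁴) · a⁵ = a¹⁹
  (a¹⁹) · b = a¹⁹b

Answer: a¹⁹b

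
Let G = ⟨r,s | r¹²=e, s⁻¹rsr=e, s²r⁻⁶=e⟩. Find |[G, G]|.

G' = [G, G] is generated by all commutators. The generator-pair commutators are: [r, s] = r².
The subgroup they normally generate is {e, r², r⁴, r⁶, r⁸, r¹⁰}, of order 6.
Check: |G/G'| = 24/6 = 4 is the order of the abelianisation.

Answer: 6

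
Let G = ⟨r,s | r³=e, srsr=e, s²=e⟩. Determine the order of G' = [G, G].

G' = [G, G] is generated by all commutators. The generator-pair commutators are: [r, s] = r².
The subgroup they normally generate is {e, r, r²}, of order 3.
Check: |G/G'| = 6/3 = 2 is the order of the abelianisation.

Answer: 3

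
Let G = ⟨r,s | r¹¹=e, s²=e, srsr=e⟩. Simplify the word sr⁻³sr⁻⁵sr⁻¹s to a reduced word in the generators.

Multiply left to right, reducing at each step:
  s · r⁻³ = r³s
  (r³s) · s = r³
  (r³) · r⁻⁵ = r⁹
  (r⁹) · s = r⁹s
  (r⁹s) · r⁻¹ = r¹⁰s
  (r¹⁰s) · s = r¹⁰

Answer: r¹⁰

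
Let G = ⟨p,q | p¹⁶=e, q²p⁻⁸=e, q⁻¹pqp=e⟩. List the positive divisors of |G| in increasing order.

|G| = 32 = 2⁵. By Lagrange's theorem the order of any subgroup divides 32; the divisors of 32 are 1, 2, 4, 8, 16, 32.

Answer: 1, 2, 4, 8, 16, 32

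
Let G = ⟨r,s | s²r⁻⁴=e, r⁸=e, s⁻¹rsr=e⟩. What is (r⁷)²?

Compute successive powers of (r⁷), reducing at each step:
  (r⁷)²: (r⁷) · r⁷ = r⁶

Answer: r⁶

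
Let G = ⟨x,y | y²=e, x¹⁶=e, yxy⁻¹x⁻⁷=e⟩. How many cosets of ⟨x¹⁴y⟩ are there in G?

First find ord(x¹⁴y) by computing successive powers:
  (x¹⁴y)¹ = x¹⁴y, (x¹⁴y)² = e.
So |⟨x¹⁴y⟩| = ord(x¹⁴y) = 2. With |G| = 32, by Lagrange [G : ⟨x¹⁴y⟩] = 32/2 = 16.

Answer: 16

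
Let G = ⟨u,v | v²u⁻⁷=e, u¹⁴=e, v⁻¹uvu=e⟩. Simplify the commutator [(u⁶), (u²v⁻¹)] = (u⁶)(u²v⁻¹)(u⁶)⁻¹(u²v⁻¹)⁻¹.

[(u⁶), (u²v⁻¹)] = (u⁶)·(u²v⁻¹)·(u⁶)⁻¹·(u²v⁻¹)⁻¹.
  (u⁶) · (u²v⁻¹) = uv
  (uv) · (u⁸) = v⁻¹
  (v⁻¹) · (u²v) = u¹²

Answer: u¹²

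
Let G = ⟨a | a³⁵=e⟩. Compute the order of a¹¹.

Compute successive powers until reaching e:
  (a¹¹)¹ = a¹¹, (a¹¹)² = a²², (a¹¹)³ = a³³, (a¹¹)⁴ = a⁹, (a¹¹)⁵ = a²⁰, (a¹¹)⁶ = a³¹, (a¹¹)⁷ = a⁷, (a¹¹)⁸ = a¹⁸, (a¹¹)⁹ = a²⁹, (a¹¹)¹⁰ = a⁵, (a¹¹)¹¹ = a¹⁶, (a¹¹)¹² = a²⁷, (a¹¹)¹³ = a³, (a¹¹)¹⁴ = a¹⁴, (a¹¹)¹⁵ = a²⁵, (a¹¹)¹⁶ = a, (a¹¹)¹⁷ = a¹², (a¹¹)¹⁸ = a²³, (a¹¹)¹⁹ = a³⁴, (a¹¹)²⁰ = a¹⁰, (a¹¹)²¹ = a²¹, (a¹¹)²² = a³², (a¹¹)²³ = a⁸, (a¹¹)²⁴ = a¹⁹, (a¹¹)²⁵ = a³⁰, (a¹¹)²⁶ = a⁶, (a¹¹)²⁷ = a¹⁷, (a¹¹)²⁸ = a²⁸, (a¹¹)²⁹ = a⁴, (a¹¹)³⁰ = a¹⁵, (a¹¹)³¹ = a²⁶, (a¹¹)³² = a², (a¹¹)³³ = a¹³, (a¹¹)³⁴ = a²⁴, (a¹¹)³⁵ = e.
The smallest positive k with (a¹¹)ᵏ = e is 35.

Answer: 35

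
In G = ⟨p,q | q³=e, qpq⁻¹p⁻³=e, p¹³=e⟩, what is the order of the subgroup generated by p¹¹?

|⟨p¹¹⟩| equals the order of p¹¹. Compute successive powers until reaching e:
  (p¹¹)¹ = p¹¹, (p¹¹)² = p⁹, (p¹¹)³ = p⁷, (p¹¹)⁴ = p⁵, (p¹¹)⁵ = p³, (p¹¹)⁶ = p, (p¹¹)⁷ = p¹², (p¹¹)⁸ = p¹⁰, (p¹¹)⁹ = p⁸, (p¹¹)¹⁰ = p⁶, (p¹¹)¹¹ = p⁴, (p¹¹)¹² = p², (p¹¹)¹³ = e.
The smallest positive k with (p¹¹)ᵏ = e is 13, so |⟨p¹¹⟩| = 13.

Answer: 13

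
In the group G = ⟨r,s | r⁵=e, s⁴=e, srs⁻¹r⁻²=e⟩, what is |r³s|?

Compute successive powers until reaching e:
  (r³s)¹ = r³s, (r³s)² = r⁴s², (r³s)³ = rs³, (r³s)⁴ = e.
The smallest positive k with (r³s)ᵏ = e is 4.

Answer: 4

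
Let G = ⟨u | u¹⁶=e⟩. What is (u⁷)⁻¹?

The order of (u⁷) is 16 (smallest k with (u⁷)ᵏ = e), so (u⁷)⁻¹ = (u⁷)¹⁵ = u⁹.
Check: (u⁷) · (u⁹) → (u⁷) · u⁹ = e, giving e as required.

Answer: u⁹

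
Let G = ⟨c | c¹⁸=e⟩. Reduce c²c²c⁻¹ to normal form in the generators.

Multiply left to right, reducing at each step:
  (c²) · c² = c⁴
  (c⁴) · c⁻¹ = c³

Answer: c³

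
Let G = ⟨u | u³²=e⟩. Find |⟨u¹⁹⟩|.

|⟨u¹⁹⟩| equals the order of u¹⁹. Compute successive powers until reaching e:
  (u¹⁹)¹ = u¹⁹, (u¹⁹)² = u⁶, (u¹⁹)³ = u²⁵, (u¹⁹)⁴ = u¹², (u¹⁹)⁵ = u³¹, (u¹⁹)⁶ = u¹⁸, (u¹⁹)⁷ = u⁵, (u¹⁹)⁸ = u²⁴, (u¹⁹)⁹ = u¹¹, (u¹⁹)¹⁰ = u³⁰, (u¹⁹)¹¹ = u¹⁷, (u¹⁹)¹² = u⁴, (u¹⁹)¹³ = u²³, (u¹⁹)¹⁴ = u¹⁰, (u¹⁹)¹⁵ = u²⁹, (u¹⁹)¹⁶ = u¹⁶, (u¹⁹)¹⁷ = u³, (u¹⁹)¹⁸ = u²², (u¹⁹)¹⁹ = u⁹, (u¹⁹)²⁰ = u²⁸, (u¹⁹)²¹ = u¹⁵, (u¹⁹)²² = u², (u¹⁹)²³ = u²¹, (u¹⁹)²⁴ = u⁸, (u¹⁹)²⁵ = u²⁷, (u¹⁹)²⁶ = u¹⁴, (u¹⁹)²⁷ = u, (u¹⁹)²⁸ = u²⁰, (u¹⁹)²⁹ = u⁷, (u¹⁹)³⁰ = u²⁶, (u¹⁹)³¹ = u¹³, (u¹⁹)³² = e.
The smallest positive k with (u¹⁹)ᵏ = e is 32, so |⟨u¹⁹⟩| = 32.

Answer: 32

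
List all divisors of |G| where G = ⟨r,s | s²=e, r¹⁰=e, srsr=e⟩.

|G| = 20 = 2² · 5. By Lagrange's theorem the order of any subgroup divides 20; the divisors of 20 are 1, 2, 4, 5, 10, 20.

Answer: 1, 2, 4, 5, 10, 20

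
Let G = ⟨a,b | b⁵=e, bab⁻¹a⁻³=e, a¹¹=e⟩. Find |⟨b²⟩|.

|⟨b²⟩| equals the order of b². Compute successive powers until reaching e:
  (b²)¹ = b², (b²)² = b⁴, (b²)³ = b, (b²)⁴ = b³, (b²)⁵ = e.
The smallest positive k with (b²)ᵏ = e is 5, so |⟨b²⟩| = 5.

Answer: 5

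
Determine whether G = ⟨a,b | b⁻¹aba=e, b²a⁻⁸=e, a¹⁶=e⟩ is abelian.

a·b = ab but b·a = a⁷b⁻¹, so a·b ≠ b·a and G is not abelian.

Answer: No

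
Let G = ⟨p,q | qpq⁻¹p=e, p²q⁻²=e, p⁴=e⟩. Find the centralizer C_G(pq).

⟨pq⟩ ⊆ C_G(pq) since powers of pq commute with pq; so |C_G(pq)| ≥ |⟨pq⟩| = 4.
By orbit–stabilizer, |C_G(pq)| = |G| / |conj. class of pq| = 8 / 2 = 4.
The 4 elements commuting with pq are {e, p², pq⁻¹, pq}.

Answer: {e, p², pq⁻¹, pq}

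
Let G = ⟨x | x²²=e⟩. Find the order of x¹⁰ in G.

Compute successive powers until reaching e:
  (x¹⁰)¹ = x¹⁰, (x¹⁰)² = x²⁰, (x¹⁰)³ = x⁸, (x¹⁰)⁴ = x¹⁸, (x¹⁰)⁵ = x⁶, (x¹⁰)⁶ = x¹⁶, (x¹⁰)⁷ = x⁴, (x¹⁰)⁸ = x¹⁴, (x¹⁰)⁹ = x², (x¹⁰)¹⁰ = x¹², (x¹⁰)¹¹ = e.
The smallest positive k with (x¹⁰)ᵏ = e is 11.

Answer: 11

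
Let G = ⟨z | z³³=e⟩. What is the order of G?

G is generated by a single element, so G is cyclic. The relator gives z³³ = e and no smaller power is forced to be e, so the 33 powers {e, z, z², z³, z⁴, z⁵, z⁶, z⁷, z⁸, z⁹, z²², z²³, z²¹, z²⁰, z²⁴, z²⁵, z²⁶, z²⁷, z²⁸, z²⁹, z³², z³¹, z³⁰, z¹², z¹³, z¹¹, z¹⁰, z¹⁴, z¹⁵, z¹⁶, z¹⁷, z¹⁸, z¹⁹} are distinct. Hence |G| = 33.

Answer: 33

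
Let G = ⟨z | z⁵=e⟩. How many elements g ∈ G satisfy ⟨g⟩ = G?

G is cyclic of order 5. An element generates G iff its order is 5, and a cyclic group of order 5 has exactly φ(5) = 4 such elements.

Answer: 4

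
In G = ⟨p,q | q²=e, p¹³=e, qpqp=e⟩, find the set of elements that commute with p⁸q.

⟨p⁸q⟩ ⊆ C_G(p⁸q) since powers of p⁸q commute with p⁸q; so |C_G(p⁸q)| ≥ |⟨p⁸q⟩| = 2.
By orbit–stabilizer, |C_G(p⁸q)| = |G| / |conj. class of p⁸q| = 26 / 13 = 2.
The 2 elements commuting with p⁸q are {e, p⁸q}.

Answer: {e, p⁸q}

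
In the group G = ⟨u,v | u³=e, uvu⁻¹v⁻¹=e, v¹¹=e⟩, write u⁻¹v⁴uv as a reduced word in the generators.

Multiply left to right, reducing at each step:
  (u²) · v⁴ = u²v⁴
  (u²v⁴) · u = v⁴
  (v⁴) · v = v⁵

Answer: v⁵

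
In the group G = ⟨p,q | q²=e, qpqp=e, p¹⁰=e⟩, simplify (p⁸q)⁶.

Compute successive powers of (p⁸q), reducing at each step:
  (p⁸q)²: (p⁸q) · p⁸ = q;   q · q = e
  (p⁸q)³: e · p⁸ = p⁸;   (p⁸) · q = p⁸q
  (p⁸q)⁴: (p⁸q) · p⁸ = q;   q · q = e
  (p⁸q)⁵: e · p⁸ = p⁸;   (p⁸) · q = p⁸q
  (p⁸q)⁶: (p⁸q) · p⁸ = q;   q · q = e

Answer: e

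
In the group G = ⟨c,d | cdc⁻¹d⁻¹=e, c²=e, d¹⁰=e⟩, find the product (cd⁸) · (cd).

Compute (cd⁸) · (cd) by multiplying left to right and reducing via the relations at each step:
  (cd⁸) · c = d⁸
  (d⁸) · d = d⁹

Answer: d⁹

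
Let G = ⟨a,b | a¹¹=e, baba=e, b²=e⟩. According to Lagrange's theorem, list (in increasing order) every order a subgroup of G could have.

|G| = 22 = 2 · 11. By Lagrange's theorem the order of any subgroup divides 22; the divisors of 22 are 1, 2, 11, 22.

Answer: 1, 2, 11, 22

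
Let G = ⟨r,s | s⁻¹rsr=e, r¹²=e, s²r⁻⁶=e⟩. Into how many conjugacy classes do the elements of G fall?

The conjugacy classes (representative and size) are:
  [e] (size 1), [r¹¹] (size 2), [r²] (size 2), [r⁹] (size 2), [r⁴] (size 2), [r⁵] (size 2), [r⁶] (size 1), [r²s] (size 6), [rs] (size 6).
Class equation: 1 + 2 + 2 + 2 + 2 + 2 + 1 + 6 + 6 = 24 = |G|. So G has 9 conjugacy classes.

Answer: 9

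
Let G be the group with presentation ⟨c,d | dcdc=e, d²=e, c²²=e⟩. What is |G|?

Enumerate words in the generators, reducing via the relations: the distinct elements are
  {c, d, e, cd, c², c³, c⁴, c⁵, c⁶, c⁷, c⁸, c⁹, c²d, c²¹, c²⁰, c³d, c¹², c¹³, c¹¹, c¹⁰, c¹⁴, c¹⁵, c¹⁶, c¹⁷, c¹⁸, c¹⁹, c⁴d, c⁵d, c⁶d, c⁷d, c⁸d, c⁹d, c²¹d, c²⁰d, c¹²d, c¹³d, c¹¹d, c¹⁰d, c¹⁴d, c¹⁵d, c¹⁶d, c¹⁷d, c¹⁸d, c¹⁹d}.
No further products give new elements, so |G| = 44.

Answer: 44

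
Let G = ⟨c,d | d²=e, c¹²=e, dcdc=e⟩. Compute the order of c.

Compute successive powers until reaching e:
  c¹ = c, c² = c², c³ = c³, c⁴ = c⁴, c⁵ = c⁵, c⁶ = c⁶, c⁷ = c⁷, c⁸ = c⁸, c⁹ = c⁹, c¹⁰ = c¹⁰, c¹¹ = c¹¹, c¹² = e.
The smallest positive k with cᵏ = e is 12.

Answer: 12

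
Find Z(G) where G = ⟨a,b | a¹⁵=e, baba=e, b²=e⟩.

An element z ∈ Z(G) iff z commutes with every generator.
For example e is central: e·a = a = a·e; e·b = b = b·e.
Whereas a ∉ Z(G) since a·b = ab ≠ a¹⁴b = b·a.
Checking each of the 30 elements this way gives Z(G) = {e}, of order 1.

Answer: {e}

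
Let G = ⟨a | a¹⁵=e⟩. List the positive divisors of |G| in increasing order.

|G| = 15 = 3 · 5. By Lagrange's theorem the order of any subgroup divides 15; the divisors of 15 are 1, 3, 5, 15.

Answer: 1, 3, 5, 15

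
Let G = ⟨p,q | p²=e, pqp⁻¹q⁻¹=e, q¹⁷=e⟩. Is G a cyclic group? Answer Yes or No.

|G| = 34. The element pq has order 34 (its powers give 34 distinct elements), so ⟨pq⟩ = G and G is cyclic.

Answer: Yes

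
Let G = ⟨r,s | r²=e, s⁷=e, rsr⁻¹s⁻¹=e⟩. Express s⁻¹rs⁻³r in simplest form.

Multiply left to right, reducing at each step:
  (s⁶) · r = rs⁶
  (rs⁶) · s⁻³ = rs³
  (rs³) · r = s³

Answer: s³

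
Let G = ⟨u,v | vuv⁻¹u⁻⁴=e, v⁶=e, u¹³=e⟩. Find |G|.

Enumerate words in the generators, reducing via the relations: the distinct elements are
  {e, u, v, uv, u², u³, u⁴, u⁵, u⁶, u⁷, u⁸, u⁹, v², v³, v⁴, v⁵, uv², uv³, uv⁴, uv⁵, u²v, u³v, u¹², u¹¹, u¹⁰, u⁴v, u⁵v, u⁶v, u⁷v, u⁸v, u⁹v, u²v², u²v³, u²v⁴, u²v⁵, u³v², u³v³, u³v⁴, u³v⁵, u¹²v, u¹¹v, u¹⁰v, u⁴v², u⁴v³, u⁴v⁴, u⁴v⁵, u⁵v², u⁵v³, u⁵v⁴, u⁵v⁵, u⁶v², u⁶v³, u⁶v⁴, u⁶v⁵, u⁷v², u⁷v³, u⁷v⁴, u⁷v⁵, u⁸v², u⁸v³, u⁸v⁴, u⁸v⁵, u⁹v², u⁹v³, u⁹v⁴, u⁹v⁵, u¹²v², u¹²v³, u¹²v⁴, u¹²v⁵, u¹¹v², u¹¹v³, u¹¹v⁴, u¹¹v⁵, u¹⁰v², u¹⁰v³, u¹⁰v⁴, u¹⁰v⁵}.
No further products give new elements, so |G| = 78.

Answer: 78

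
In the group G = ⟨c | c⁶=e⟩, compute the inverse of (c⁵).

The order of (c⁵) is 6 (smallest k with (c⁵)ᵏ = e), so (c⁵)⁻¹ = (c⁵)⁵ = c.
Check: (c⁵) · c → (c⁵) · c = e, giving e as required.

Answer: c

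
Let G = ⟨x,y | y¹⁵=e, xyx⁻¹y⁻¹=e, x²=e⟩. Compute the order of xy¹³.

Compute successive powers until reaching e:
  (xy¹³)¹ = xy¹³, (xy¹³)² = y¹¹, (xy¹³)³ = xy⁹, (xy¹³)⁴ = y⁷, (xy¹³)⁵ = xy⁵, (xy¹³)⁶ = y³, (xy¹³)⁷ = xy, (xy¹³)⁸ = y¹⁴, (xy¹³)⁹ = xy¹², (xy¹³)¹⁰ = y¹⁰, (xy¹³)¹¹ = xy⁸, (xy¹³)¹² = y⁶, (xy¹³)¹³ = xy⁴, (xy¹³)¹⁴ = y², (xy¹³)¹⁵ = x, (xy¹³)¹⁶ = y¹³, (xy¹³)¹⁷ = xy¹¹, (xy¹³)¹⁸ = y⁹, (xy¹³)¹⁹ = xy⁷, (xy¹³)²⁰ = y⁵, (xy¹³)²¹ = xy³, (xy¹³)²² = y, (xy¹³)²³ = xy¹⁴, (xy¹³)²⁴ = y¹², (xy¹³)²⁵ = xy¹⁰, (xy¹³)²⁶ = y⁸, (xy¹³)²⁷ = xy⁶, (xy¹³)²⁸ = y⁴, (xy¹³)²⁹ = xy², (xy¹³)³⁰ = e.
The smallest positive k with (xy¹³)ᵏ = e is 30.

Answer: 30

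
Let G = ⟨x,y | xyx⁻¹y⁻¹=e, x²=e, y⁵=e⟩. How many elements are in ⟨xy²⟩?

|⟨xy²⟩| equals the order of xy². Compute successive powers until reaching e:
  (xy²)¹ = xy², (xy²)² = y⁴, (xy²)³ = xy, (xy²)⁴ = y³, (xy²)⁵ = x, (xy²)⁶ = y², (xy²)⁷ = xy⁴, (xy²)⁸ = y, (xy²)⁹ = xy³, (xy²)¹⁰ = e.
The smallest positive k with (xy²)ᵏ = e is 10, so |⟨xy²⟩| = 10.

Answer: 10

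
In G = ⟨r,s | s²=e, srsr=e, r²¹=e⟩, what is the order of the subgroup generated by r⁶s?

|⟨r⁶s⟩| equals the order of r⁶s. Compute successive powers until reaching e:
  (r⁶s)¹ = r⁶s, (r⁶s)² = e.
The smallest positive k with (r⁶s)ᵏ = e is 2, so |⟨r⁶s⟩| = 2.

Answer: 2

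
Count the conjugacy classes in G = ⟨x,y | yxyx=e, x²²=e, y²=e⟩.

The conjugacy classes (representative and size) are:
  [e] (size 1), [x] (size 2), [x²] (size 2), [x¹⁹] (size 2), [x⁴] (size 2), [x⁵] (size 2), [x⁶] (size 2), [x⁷] (size 2), [x⁸] (size 2), [x¹³] (size 2), [x¹⁰] (size 2), [x¹¹] (size 1), [x⁶y] (size 11), [xy] (size 11).
Class equation: 1 + 2 + 2 + 2 + 2 + 2 + 2 + 2 + 2 + 2 + 2 + 1 + 11 + 11 = 44 = |G|. So G has 14 conjugacy classes.

Answer: 14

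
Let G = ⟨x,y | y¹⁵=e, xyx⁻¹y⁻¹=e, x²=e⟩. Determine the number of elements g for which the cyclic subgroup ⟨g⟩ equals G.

G is cyclic of order 30. An element generates G iff its order is 30, and a cyclic group of order 30 has exactly φ(30) = 8 such elements.

Answer: 8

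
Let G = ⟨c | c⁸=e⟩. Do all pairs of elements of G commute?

G has a single generator, so G is cyclic and hence abelian.

Answer: Yes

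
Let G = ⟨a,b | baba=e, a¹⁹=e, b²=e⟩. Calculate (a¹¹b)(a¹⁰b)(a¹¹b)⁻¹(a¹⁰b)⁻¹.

[(a¹¹b), (a¹⁰b)] = (a¹¹b)·(a¹⁰b)·(a¹¹b)⁻¹·(a¹⁰b)⁻¹.
  (a¹¹b) · (a¹⁰b) = a
  a · (a¹¹b) = a¹²b
  (a¹²b) · (a¹⁰b) = a²

Answer: a²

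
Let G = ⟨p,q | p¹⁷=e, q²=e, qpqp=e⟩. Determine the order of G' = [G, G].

G' = [G, G] is generated by all commutators. The generator-pair commutators are: [p, q] = p².
The subgroup they normally generate is {e, p, p², p³, p⁴, p⁵, p⁶, p⁷, p⁸, p⁹, p¹⁰, p¹¹, p¹², p¹³, p¹⁴, p¹⁵, p¹⁶}, of order 17.
Check: |G/G'| = 34/17 = 2 is the order of the abelianisation.

Answer: 17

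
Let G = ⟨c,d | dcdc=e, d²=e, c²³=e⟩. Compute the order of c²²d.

Compute successive powers until reaching e:
  (c²²d)¹ = c²²d, (c²²d)² = e.
The smallest positive k with (c²²d)ᵏ = e is 2.

Answer: 2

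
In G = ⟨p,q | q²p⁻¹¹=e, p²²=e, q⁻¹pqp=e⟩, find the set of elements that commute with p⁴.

⟨p⁴⟩ ⊆ C_G(p⁴) since powers of p⁴ commute with p⁴; so |C_G(p⁴)| ≥ |⟨p⁴⟩| = 11.
By orbit–stabilizer, |C_G(p⁴)| = |G| / |conj. class of p⁴| = 44 / 2 = 22.
The 22 elements commuting with p⁴ are {e, p, p², p³, p⁴, p⁵, p⁶, p⁷, p⁸, p⁹, p¹⁰, p¹¹, p¹², p¹³, p¹⁴, p¹⁵, p¹⁶, p¹⁷, p¹⁸, p¹⁹, p²⁰, p²¹}.

Answer: {e, p, p², p³, p⁴, p⁵, p⁶, p⁷, p⁸, p⁹, p¹⁰, p¹¹, p¹², p¹³, p¹⁴, p¹⁵, p¹⁶, p¹⁷, p¹⁸, p¹⁹, p²⁰, p²¹}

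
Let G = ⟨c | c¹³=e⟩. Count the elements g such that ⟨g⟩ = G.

G is cyclic of order 13. An element generates G iff its order is 13, and a cyclic group of order 13 has exactly φ(13) = 12 such elements.

Answer: 12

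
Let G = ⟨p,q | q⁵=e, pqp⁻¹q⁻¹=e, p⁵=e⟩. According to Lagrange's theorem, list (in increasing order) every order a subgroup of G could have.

|G| = 25 = 5². By Lagrange's theorem the order of any subgroup divides 25; the divisors of 25 are 1, 5, 25.

Answer: 1, 5, 25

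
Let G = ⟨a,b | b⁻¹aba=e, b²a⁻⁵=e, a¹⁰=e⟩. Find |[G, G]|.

G' = [G, G] is generated by all commutators. The generator-pair commutators are: [a, b] = a².
The subgroup they normally generate is {e, a², a⁴, a⁶, a⁸}, of order 5.
Check: |G/G'| = 20/5 = 4 is the order of the abelianisation.

Answer: 5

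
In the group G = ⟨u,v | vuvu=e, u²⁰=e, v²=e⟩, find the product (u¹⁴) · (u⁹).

Compute (u¹⁴) · (u⁹) by multiplying left to right and reducing via the relations at each step:
  (u¹⁴) · u⁹ = u³

Answer: u³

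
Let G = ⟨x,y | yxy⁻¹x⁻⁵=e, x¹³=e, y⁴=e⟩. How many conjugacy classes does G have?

The conjugacy classes (representative and size) are:
  [e] (size 1), [x] (size 4), [x²] (size 4), [x⁹] (size 4), [x¹²y] (size 13), [x⁴y²] (size 13), [x¹²y³] (size 13).
Class equation: 1 + 4 + 4 + 4 + 13 + 13 + 13 = 52 = |G|. So G has 7 conjugacy classes.

Answer: 7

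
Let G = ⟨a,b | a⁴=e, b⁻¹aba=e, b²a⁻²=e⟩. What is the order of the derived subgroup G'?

G' = [G, G] is generated by all commutators. The generator-pair commutators are: [a, b] = a².
The subgroup they normally generate is {e, a²}, of order 2.
Check: |G/G'| = 8/2 = 4 is the order of the abelianisation.

Answer: 2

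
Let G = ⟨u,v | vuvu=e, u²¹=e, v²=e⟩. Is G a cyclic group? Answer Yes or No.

Every cyclic group is abelian. But u·v = uv while v·u = u²⁰v, so u·v ≠ v·u and G is not abelian. Hence G is not cyclic.

Answer: No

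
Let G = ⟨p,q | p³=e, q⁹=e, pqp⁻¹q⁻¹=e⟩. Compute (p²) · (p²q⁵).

Compute (p²) · (p²q⁵) by multiplying left to right and reducing via the relations at each step:
  (p²) · p² = p
  p · q⁵ = pq⁵

Answer: pq⁵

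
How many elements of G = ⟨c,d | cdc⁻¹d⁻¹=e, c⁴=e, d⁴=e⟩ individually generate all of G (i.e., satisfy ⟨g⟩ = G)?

⟨g⟩ = G would require ord(g) = |G| = 16, but the maximum element order in G is 4 < 16. So G is not cyclic and no single element generates it: the count is 0.

Answer: 0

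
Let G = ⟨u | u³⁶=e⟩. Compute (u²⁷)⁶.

Compute successive powers of (u²⁷), reducing at each step:
  (u²⁷)²: (u²⁷) · u²⁷ = u¹⁸
  (u²⁷)³: (u¹⁸) · u²⁷ = u⁹
  (u²⁷)⁴: (u⁹) · u²⁷ = e
  (u²⁷)⁵: e · u²⁷ = u²⁷
  (u²⁷)⁶: (u²⁷) · u²⁷ = u¹⁸

Answer: u¹⁸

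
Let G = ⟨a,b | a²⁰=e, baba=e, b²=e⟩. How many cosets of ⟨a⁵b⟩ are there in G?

First find ord(a⁵b) by computing successive powers:
  (a⁵b)¹ = a⁵b, (a⁵b)² = e.
So |⟨a⁵b⟩| = ord(a⁵b) = 2. With |G| = 40, by Lagrange [G : ⟨a⁵b⟩] = 40/2 = 20.

Answer: 20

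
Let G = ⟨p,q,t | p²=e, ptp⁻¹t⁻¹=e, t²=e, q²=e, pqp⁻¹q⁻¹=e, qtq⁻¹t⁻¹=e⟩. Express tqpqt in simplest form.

Multiply left to right, reducing at each step:
  t · q = qt
  (qt) · p = pqt
  (pqt) · q = pt
  (pt) · t = p

Answer: p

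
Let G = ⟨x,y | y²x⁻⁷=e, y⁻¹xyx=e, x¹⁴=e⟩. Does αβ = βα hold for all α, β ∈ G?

x·y = xy but y·x = x⁶y⁻¹, so x·y ≠ y·x and G is not abelian.

Answer: No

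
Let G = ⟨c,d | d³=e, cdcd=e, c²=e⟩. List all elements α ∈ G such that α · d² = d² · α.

⟨d²⟩ ⊆ C_G(d²) since powers of d² commute with d²; so |C_G(d²)| ≥ |⟨d²⟩| = 3.
By orbit–stabilizer, |C_G(d²)| = |G| / |conj. class of d²| = 6 / 2 = 3.
The 3 elements commuting with d² are {e, d, d²}.

Answer: {e, d, d²}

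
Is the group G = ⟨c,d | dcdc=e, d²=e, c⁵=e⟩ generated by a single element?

Every cyclic group is abelian. But c·d = cd while d·c = c⁴d, so c·d ≠ d·c and G is not abelian. Hence G is not cyclic.

Answer: No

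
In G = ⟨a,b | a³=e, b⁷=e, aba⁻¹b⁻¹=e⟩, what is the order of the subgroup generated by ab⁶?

|⟨ab⁶⟩| equals the order of ab⁶. Compute successive powers until reaching e:
  (ab⁶)¹ = ab⁶, (ab⁶)² = a²b⁵, (ab⁶)³ = b⁴, (ab⁶)⁴ = ab³, (ab⁶)⁵ = a²b², (ab⁶)⁶ = b, (ab⁶)⁷ = a, (ab⁶)⁸ = a²b⁶, (ab⁶)⁹ = b⁵, (ab⁶)¹⁰ = ab⁴, (ab⁶)¹¹ = a²b³, (ab⁶)¹² = b², (ab⁶)¹³ = ab, (ab⁶)¹⁴ = a², (ab⁶)¹⁵ = b⁶, (ab⁶)¹⁶ = ab⁵, (ab⁶)¹⁷ = a²b⁴, (ab⁶)¹⁸ = b³, (ab⁶)¹⁹ = ab², (ab⁶)²⁰ = a²b, (ab⁶)²¹ = e.
The smallest positive k with (ab⁶)ᵏ = e is 21, so |⟨ab⁶⟩| = 21.

Answer: 21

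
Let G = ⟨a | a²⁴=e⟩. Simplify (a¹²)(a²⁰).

Compute (a¹²) · (a²⁰) by multiplying left to right and reducing via the relations at each step:
  (a¹²) · a²⁰ = a⁸

Answer: a⁸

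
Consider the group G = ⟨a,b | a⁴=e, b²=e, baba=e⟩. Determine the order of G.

Enumerate words in the generators, reducing via the relations: the distinct elements are
  {a, b, e, ab, a², a³, a²b, a³b}.
No further products give new elements, so |G| = 8.

Answer: 8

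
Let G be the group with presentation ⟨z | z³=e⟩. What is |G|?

G is generated by a single element, so G is cyclic. The relator gives z³ = e and no smaller power is forced to be e, so the 3 powers {e, z, z²} are distinct. Hence |G| = 3.

Answer: 3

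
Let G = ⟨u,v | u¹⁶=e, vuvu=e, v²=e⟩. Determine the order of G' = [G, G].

G' = [G, G] is generated by all commutators. The generator-pair commutators are: [u, v] = u².
The subgroup they normally generate is {e, u², u⁴, u⁶, u⁸, u¹⁰, u¹², u¹⁴}, of order 8.
Check: |G/G'| = 32/8 = 4 is the order of the abelianisation.

Answer: 8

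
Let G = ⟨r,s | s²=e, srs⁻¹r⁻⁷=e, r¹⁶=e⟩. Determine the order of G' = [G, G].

G' = [G, G] is generated by all commutators. The generator-pair commutators are: [r, s] = r¹⁰.
The subgroup they normally generate is {e, r², r⁴, r⁶, r⁸, r¹⁰, r¹², r¹⁴}, of order 8.
Check: |G/G'| = 32/8 = 4 is the order of the abelianisation.

Answer: 8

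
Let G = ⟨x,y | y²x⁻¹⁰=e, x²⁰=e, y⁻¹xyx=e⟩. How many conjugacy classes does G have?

The conjugacy classes (representative and size) are:
  [e] (size 1), [x] (size 2), [x²] (size 2), [x³] (size 2), [x⁴] (size 2), [x⁵] (size 2), [x¹⁴] (size 2), [x⁷] (size 2), [x⁸] (size 2), [x¹¹] (size 2), [x¹⁰] (size 1), [x²y⁻¹] (size 10), [x⁹y] (size 10).
Class equation: 1 + 2 + 2 + 2 + 2 + 2 + 2 + 2 + 2 + 2 + 1 + 10 + 10 = 40 = |G|. So G has 13 conjugacy classes.

Answer: 13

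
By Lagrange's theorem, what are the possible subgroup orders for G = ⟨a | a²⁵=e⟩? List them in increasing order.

|G| = 25 = 5². By Lagrange's theorem the order of any subgroup divides 25; the divisors of 25 are 1, 5, 25.

Answer: 1, 5, 25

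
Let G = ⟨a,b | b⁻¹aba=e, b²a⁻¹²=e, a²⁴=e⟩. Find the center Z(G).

An element z ∈ Z(G) iff z commutes with every generator.
For example a¹² is central: (a¹²)·a = a¹³ = a·(a¹²); (a¹²)·b = b⁻¹ = b·(a¹²).
Whereas a ∉ Z(G) since a·b = ab ≠ a¹¹b⁻¹ = b·a.
Checking each of the 48 elements this way gives Z(G) = {e, a¹²}, of order 2.

Answer: {e, a¹²}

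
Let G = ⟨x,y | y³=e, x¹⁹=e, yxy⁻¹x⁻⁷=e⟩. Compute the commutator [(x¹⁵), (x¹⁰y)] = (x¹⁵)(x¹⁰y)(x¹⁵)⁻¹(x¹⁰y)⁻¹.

[(x¹⁵), (x¹⁰y)] = (x¹⁵)·(x¹⁰y)·(x¹⁵)⁻¹·(x¹⁰y)⁻¹.
  (x¹⁵) · (x¹⁰y) = x⁶y
  (x⁶y) · (x⁴) = x¹⁵y
  (x¹⁵y) · (x⁴y²) = x⁵

Answer: x⁵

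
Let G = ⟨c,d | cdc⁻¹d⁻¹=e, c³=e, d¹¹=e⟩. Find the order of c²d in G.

Compute successive powers until reaching e:
  (c²d)¹ = c²d, (c²d)² = cd², (c²d)³ = d³, (c²d)⁴ = c²d⁴, (c²d)⁵ = cd⁵, (c²d)⁶ = d⁶, (c²d)⁷ = c²d⁷, (c²d)⁸ = cd⁸, (c²d)⁹ = d⁹, (c²d)¹⁰ = c²d¹⁰, (c²d)¹¹ = c, (c²d)¹² = d, (c²d)¹³ = c²d², (c²d)¹⁴ = cd³, (c²d)¹⁵ = d⁴, (c²d)¹⁶ = c²d⁵, (c²d)¹⁷ = cd⁶, (c²d)¹⁸ = d⁷, (c²d)¹⁹ = c²d⁸, (c²d)²⁰ = cd⁹, (c²d)²¹ = d¹⁰, (c²d)²² = c², (c²d)²³ = cd, (c²d)²⁴ = d², (c²d)²⁵ = c²d³, (c²d)²⁶ = cd⁴, (c²d)²⁷ = d⁵, (c²d)²⁸ = c²d⁶, (c²d)²⁹ = cd⁷, (c²d)³⁰ = d⁸, (c²d)³¹ = c²d⁹, (c²d)³² = cd¹⁰, (c²d)³³ = e.
The smallest positive k with (c²d)ᵏ = e is 33.

Answer: 33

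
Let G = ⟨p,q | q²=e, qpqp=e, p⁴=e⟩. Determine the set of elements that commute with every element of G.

An element z ∈ Z(G) iff z commutes with every generator.
For example p² is central: (p²)·p = p³ = p·(p²); (p²)·q = p²q = q·(p²).
Whereas p ∉ Z(G) since p·q = pq ≠ p³q = q·p.
Checking each of the 8 elements this way gives Z(G) = {e, p²}, of order 2.

Answer: {e, p²}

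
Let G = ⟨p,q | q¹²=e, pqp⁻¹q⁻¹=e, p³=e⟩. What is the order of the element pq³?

Compute successive powers until reaching e:
  (pq³)¹ = pq³, (pq³)² = p²q⁶, (pq³)³ = q⁹, (pq³)⁴ = p, (pq³)⁵ = p²q³, (pq³)⁶ = q⁶, (pq³)⁷ = pq⁹, (pq³)⁸ = p², (pq³)⁹ = q³, (pq³)¹⁰ = pq⁶, (pq³)¹¹ = p²q⁹, (pq³)¹² = e.
The smallest positive k with (pq³)ᵏ = e is 12.

Answer: 12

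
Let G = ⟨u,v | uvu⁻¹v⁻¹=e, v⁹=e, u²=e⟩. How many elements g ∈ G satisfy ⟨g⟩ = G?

G is cyclic of order 18. An element generates G iff its order is 18, and a cyclic group of order 18 has exactly φ(18) = 6 such elements.

Answer: 6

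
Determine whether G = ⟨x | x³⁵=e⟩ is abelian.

G has a single generator, so G is cyclic and hence abelian.

Answer: Yes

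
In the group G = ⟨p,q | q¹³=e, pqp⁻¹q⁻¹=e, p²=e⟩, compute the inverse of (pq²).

The order of (pq²) is 26 (smallest k with (pq²)ᵏ = e), so (pq²)⁻¹ = (pq²)²⁵ = pq¹¹.
Check: (pq²) · (pq¹¹) → (pq²) · p = q²;   (q²) · q¹¹ = e, giving e as required.

Answer: pq¹¹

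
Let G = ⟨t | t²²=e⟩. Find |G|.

G is generated by a single element, so G is cyclic. The relator gives t²² = e and no smaller power is forced to be e, so the 22 powers {e, t, t², t³, t⁴, t⁵, t⁶, t⁷, t⁸, t⁹, t²¹, t²⁰, t¹², t¹³, t¹¹, t¹⁰, t¹⁴, t¹⁵, t¹⁶, t¹⁷, t¹⁸, t¹⁹} are distinct. Hence |G| = 22.

Answer: 22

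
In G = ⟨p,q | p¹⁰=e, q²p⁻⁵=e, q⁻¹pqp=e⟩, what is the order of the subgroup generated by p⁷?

|⟨p⁷⟩| equals the order of p⁷. Compute successive powers until reaching e:
  (p⁷)¹ = p⁷, (p⁷)² = p⁴, (p⁷)³ = p, (p⁷)⁴ = p⁸, (p⁷)⁵ = p⁵, (p⁷)⁶ = p², (p⁷)⁷ = p⁹, (p⁷)⁸ = p⁶, (p⁷)⁹ = p³, (p⁷)¹⁰ = e.
The smallest positive k with (p⁷)ᵏ = e is 10, so |⟨p⁷⟩| = 10.

Answer: 10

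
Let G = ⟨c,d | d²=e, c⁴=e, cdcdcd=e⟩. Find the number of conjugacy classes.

The conjugacy classes (representative and size) are:
  [e] (size 1), [c³] (size 6), [c²dc²d] (size 3), [cdc³] (size 6), [dc³] (size 8).
Class equation: 1 + 6 + 3 + 6 + 8 = 24 = |G|. So G has 5 conjugacy classes.

Answer: 5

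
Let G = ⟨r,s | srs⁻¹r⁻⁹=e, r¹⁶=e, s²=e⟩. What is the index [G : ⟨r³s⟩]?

First find ord(r³s) by computing successive powers:
  (r³s)¹ = r³s, (r³s)² = r¹⁴, (r³s)³ = rs, (r³s)⁴ = r¹², (r³s)⁵ = r¹⁵s, (r³s)⁶ = r¹⁰, (r³s)⁷ = r¹³s, (r³s)⁸ = r⁸, (r³s)⁹ = r¹¹s, (r³s)¹⁰ = r⁶, (r³s)¹¹ = r⁹s, (r³s)¹² = r⁴, (r³s)¹³ = r⁷s, (r³s)¹⁴ = r², (r³s)¹⁵ = r⁵s, (r³s)¹⁶ = e.
So |⟨r³s⟩| = ord(r³s) = 16. With |G| = 32, by Lagrange [G : ⟨r³s⟩] = 32/16 = 2.

Answer: 2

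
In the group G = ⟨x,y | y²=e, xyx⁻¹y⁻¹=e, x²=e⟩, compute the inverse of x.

The order of x is 2 (smallest k with xᵏ = e), so x⁻¹ = x¹ = x.
Check: x · x → x · x = e, giving e as required.

Answer: x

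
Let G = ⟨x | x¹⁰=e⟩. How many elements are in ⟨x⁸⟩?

|⟨x⁸⟩| equals the order of x⁸. Compute successive powers until reaching e:
  (x⁸)¹ = x⁸, (x⁸)² = x⁶, (x⁸)³ = x⁴, (x⁸)⁴ = x², (x⁸)⁵ = e.
The smallest positive k with (x⁸)ᵏ = e is 5, so |⟨x⁸⟩| = 5.

Answer: 5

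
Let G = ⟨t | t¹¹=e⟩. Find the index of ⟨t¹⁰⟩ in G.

First find ord(t¹⁰) by computing successive powers:
  (t¹⁰)¹ = t¹⁰, (t¹⁰)² = t⁹, (t¹⁰)³ = t⁸, (t¹⁰)⁴ = t⁷, (t¹⁰)⁵ = t⁶, (t¹⁰)⁶ = t⁵, (t¹⁰)⁷ = t⁴, (t¹⁰)⁸ = t³, (t¹⁰)⁹ = t², (t¹⁰)¹⁰ = t, (t¹⁰)¹¹ = e.
So |⟨t¹⁰⟩| = ord(t¹⁰) = 11. With |G| = 11, by Lagrange [G : ⟨t¹⁰⟩] = 11/11 = 1.

Answer: 1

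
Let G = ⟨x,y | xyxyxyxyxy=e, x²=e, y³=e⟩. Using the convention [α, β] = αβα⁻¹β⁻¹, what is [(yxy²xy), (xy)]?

[(yxy²xy), (xy)] = (yxy²xy)·(xy)·(yxy²xy)⁻¹·(xy)⁻¹.
  (yxy²xy) · (xy) = yxy²xyxy
  (yxy²xyxy) · (y²xyxy²) = y²xyx
  (y²xyx) · (y²x) = y²xyxy²x

Answer: y²xyxy²x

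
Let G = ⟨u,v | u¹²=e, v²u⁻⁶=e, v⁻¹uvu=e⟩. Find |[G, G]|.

G' = [G, G] is generated by all commutators. The generator-pair commutators are: [u, v] = u².
The subgroup they normally generate is {e, u², u⁴, u⁶, u⁸, u¹⁰}, of order 6.
Check: |G/G'| = 24/6 = 4 is the order of the abelianisation.

Answer: 6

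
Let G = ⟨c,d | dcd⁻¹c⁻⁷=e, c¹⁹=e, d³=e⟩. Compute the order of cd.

Compute successive powers until reaching e:
  (cd)¹ = cd, (cd)² = c⁸d², (cd)³ = e.
The smallest positive k with (cd)ᵏ = e is 3.

Answer: 3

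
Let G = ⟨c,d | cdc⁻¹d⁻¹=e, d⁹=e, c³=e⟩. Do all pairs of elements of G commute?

Each pair of generators commutes: c·d = cd = d·c. Since the generators pairwise commute, every element of G commutes with every other, so G is abelian.

Answer: Yes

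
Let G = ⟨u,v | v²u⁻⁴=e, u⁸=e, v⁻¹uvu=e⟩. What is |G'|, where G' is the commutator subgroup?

G' = [G, G] is generated by all commutators. The generator-pair commutators are: [u, v] = u².
The subgroup they normally generate is {e, u², u⁴, u⁶}, of order 4.
Check: |G/G'| = 16/4 = 4 is the order of the abelianisation.

Answer: 4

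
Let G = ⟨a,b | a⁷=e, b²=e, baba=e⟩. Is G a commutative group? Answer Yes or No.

a·b = ab but b·a = a⁶b, so a·b ≠ b·a and G is not abelian.

Answer: No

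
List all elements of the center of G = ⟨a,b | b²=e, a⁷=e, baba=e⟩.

An element z ∈ Z(G) iff z commutes with every generator.
For example e is central: e·a = a = a·e; e·b = b = b·e.
Whereas a ∉ Z(G) since a·b = ab ≠ a⁶b = b·a.
Checking each of the 14 elements this way gives Z(G) = {e}, of order 1.

Answer: {e}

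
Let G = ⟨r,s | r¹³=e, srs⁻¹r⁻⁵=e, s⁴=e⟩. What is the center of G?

An element z ∈ Z(G) iff z commutes with every generator.
For example e is central: e·r = r = r·e; e·s = s = s·e.
Whereas r ∉ Z(G) since r·s = rs ≠ r⁵s = s·r.
Checking each of the 52 elements this way gives Z(G) = {e}, of order 1.

Answer: {e}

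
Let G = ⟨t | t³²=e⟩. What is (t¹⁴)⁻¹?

The order of (t¹⁴) is 16 (smallest k with (t¹⁴)ᵏ = e), so (t¹⁴)⁻¹ = (t¹⁴)¹⁵ = t¹⁸.
Check: (t¹⁴) · (t¹⁸) → (t¹⁴) · t¹⁸ = e, giving e as required.

Answer: t¹⁸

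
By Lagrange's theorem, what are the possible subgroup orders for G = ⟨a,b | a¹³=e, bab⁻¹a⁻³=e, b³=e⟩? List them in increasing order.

|G| = 39 = 3 · 13. By Lagrange's theorem the order of any subgroup divides 39; the divisors of 39 are 1, 3, 13, 39.

Answer: 1, 3, 13, 39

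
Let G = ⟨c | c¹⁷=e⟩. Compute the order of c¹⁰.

Compute successive powers until reaching e:
  (c¹⁰)¹ = c¹⁰, (c¹⁰)² = c³, (c¹⁰)³ = c¹³, (c¹⁰)⁴ = c⁶, (c¹⁰)⁵ = c¹⁶, (c¹⁰)⁶ = c⁹, (c¹⁰)⁷ = c², (c¹⁰)⁸ = c¹², (c¹⁰)⁹ = c⁵, (c¹⁰)¹⁰ = c¹⁵, (c¹⁰)¹¹ = c⁸, (c¹⁰)¹² = c, (c¹⁰)¹³ = c¹¹, (c¹⁰)¹⁴ = c⁴, (c¹⁰)¹⁵ = c¹⁴, (c¹⁰)¹⁶ = c⁷, (c¹⁰)¹⁷ = e.
The smallest positive k with (c¹⁰)ᵏ = e is 17.

Answer: 17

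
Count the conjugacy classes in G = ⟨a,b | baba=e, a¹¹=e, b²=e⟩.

The conjugacy classes (representative and size) are:
  [e] (size 1), [a¹⁰] (size 2), [a²] (size 2), [a³] (size 2), [a⁷] (size 2), [a⁶] (size 2), [a²b] (size 11).
Class equation: 1 + 2 + 2 + 2 + 2 + 2 + 11 = 22 = |G|. So G has 7 conjugacy classes.

Answer: 7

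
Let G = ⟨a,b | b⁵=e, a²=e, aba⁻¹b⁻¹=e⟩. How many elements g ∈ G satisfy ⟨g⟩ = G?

G is cyclic of order 10. An element generates G iff its order is 10, and a cyclic group of order 10 has exactly φ(10) = 4 such elements.

Answer: 4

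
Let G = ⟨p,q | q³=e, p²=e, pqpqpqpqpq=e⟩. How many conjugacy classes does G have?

The conjugacy classes (representative and size) are:
  [e] (size 1), [pqpq²pqpq²p] (size 15), [qpqpq²p] (size 20), [pq²pq²p] (size 12), [q²pqpq²] (size 12).
Class equation: 1 + 15 + 20 + 12 + 12 = 60 = |G|. So G has 5 conjugacy classes.

Answer: 5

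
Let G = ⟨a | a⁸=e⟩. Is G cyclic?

|G| = 8. The element a has order 8 (its powers give 8 distinct elements), so ⟨a⟩ = G and G is cyclic.

Answer: Yes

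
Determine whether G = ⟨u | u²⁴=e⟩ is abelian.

G has a single generator, so G is cyclic and hence abelian.

Answer: Yes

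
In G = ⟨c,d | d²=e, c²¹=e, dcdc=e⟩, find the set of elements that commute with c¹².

⟨c¹²⟩ ⊆ C_G(c¹²) since powers of c¹² commute with c¹²; so |C_G(c¹²)| ≥ |⟨c¹²⟩| = 7.
By orbit–stabilizer, |C_G(c¹²)| = |G| / |conj. class of c¹²| = 42 / 2 = 21.
The 21 elements commuting with c¹² are {e, c, c², c³, c⁴, c⁵, c⁶, c⁷, c⁸, c⁹, c¹⁰, c¹¹, c¹², c¹³, c¹⁴, c¹⁵, c¹⁶, c¹⁷, c¹⁸, c¹⁹, c²⁰}.

Answer: {e, c, c², c³, c⁴, c⁵, c⁶, c⁷, c⁸, c⁹, c¹⁰, c¹¹, c¹², c¹³, c¹⁴, c¹⁵, c¹⁶, c¹⁷, c¹⁸, c¹⁹, c²⁰}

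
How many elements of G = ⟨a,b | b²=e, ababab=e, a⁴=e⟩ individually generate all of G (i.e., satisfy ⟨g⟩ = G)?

⟨g⟩ = G would require ord(g) = |G| = 24, but the maximum element order in G is 4 < 24. So G is not cyclic and no single element generates it: the count is 0.

Answer: 0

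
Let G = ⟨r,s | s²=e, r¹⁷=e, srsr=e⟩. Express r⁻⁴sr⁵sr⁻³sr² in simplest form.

Multiply left to right, reducing at each step:
  (r¹³) · s = r¹³s
  (r¹³s) · r⁵ = r⁸s
  (r⁸s) · s = r⁸
  (r⁸) · r⁻³ = r⁵
  (r⁵) · s = r⁵s
  (r⁵s) · r² = r³s

Answer: r³s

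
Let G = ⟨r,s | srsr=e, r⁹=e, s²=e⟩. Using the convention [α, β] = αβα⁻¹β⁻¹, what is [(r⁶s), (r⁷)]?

[(r⁶s), (r⁷)] = (r⁶s)·(r⁷)·(r⁶s)⁻¹·(r⁷)⁻¹.
  (r⁶s) · (r⁷) = r⁸s
  (r⁸s) · (r⁶s) = r²
  (r²) · (r²) = r⁴

Answer: r⁴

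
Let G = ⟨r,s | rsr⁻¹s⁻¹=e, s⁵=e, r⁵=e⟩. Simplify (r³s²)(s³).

Compute (r³s²) · (s³) by multiplying left to right and reducing via the relations at each step:
  (r³s²) · s³ = r³

Answer: r³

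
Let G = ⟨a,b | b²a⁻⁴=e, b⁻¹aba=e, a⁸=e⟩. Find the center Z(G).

An element z ∈ Z(G) iff z commutes with every generator.
For example a⁴ is central: (a⁴)·a = a⁵ = a·(a⁴); (a⁴)·b = b⁻¹ = b·(a⁴).
Whereas a ∉ Z(G) since a·b = ab ≠ a³b⁻¹ = b·a.
Checking each of the 16 elements this way gives Z(G) = {e, a⁴}, of order 2.

Answer: {e, a⁴}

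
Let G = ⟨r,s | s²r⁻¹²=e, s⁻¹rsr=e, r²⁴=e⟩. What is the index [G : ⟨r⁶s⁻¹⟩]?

First find ord(r⁶s⁻¹) by computing successive powers:
  (r⁶s⁻¹)¹ = r⁶s⁻¹, (r⁶s⁻¹)² = r¹², (r⁶s⁻¹)³ = r⁶s, (r⁶s⁻¹)⁴ = e.
So |⟨r⁶s⁻¹⟩| = ord(r⁶s⁻¹) = 4. With |G| = 48, by Lagrange [G : ⟨r⁶s⁻¹⟩] = 48/4 = 12.

Answer: 12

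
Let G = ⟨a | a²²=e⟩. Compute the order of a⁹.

Compute successive powers until reaching e:
  (a⁹)¹ = a⁹, (a⁹)² = a¹⁸, (a⁹)³ = a⁵, (a⁹)⁴ = a¹⁴, (a⁹)⁵ = a, (a⁹)⁶ = a¹⁰, (a⁹)⁷ = a¹⁹, (a⁹)⁸ = a⁶, (a⁹)⁹ = a¹⁵, (a⁹)¹⁰ = a², (a⁹)¹¹ = a¹¹, (a⁹)¹² = a²⁰, (a⁹)¹³ = a⁷, (a⁹)¹⁴ = a¹⁶, (a⁹)¹⁵ = a³, (a⁹)¹⁶ = a¹², (a⁹)¹⁷ = a²¹, (a⁹)¹⁸ = a⁸, (a⁹)¹⁹ = a¹⁷, (a⁹)²⁰ = a⁴, (a⁹)²¹ = a¹³, (a⁹)²² = e.
The smallest positive k with (a⁹)ᵏ = e is 22.

Answer: 22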